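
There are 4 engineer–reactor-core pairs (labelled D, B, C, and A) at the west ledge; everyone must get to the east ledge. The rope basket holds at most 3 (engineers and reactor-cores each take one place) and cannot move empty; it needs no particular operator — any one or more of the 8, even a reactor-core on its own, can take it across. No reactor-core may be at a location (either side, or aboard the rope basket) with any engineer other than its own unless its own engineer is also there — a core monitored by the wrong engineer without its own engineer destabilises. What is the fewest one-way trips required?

Counting alone: each trip to the east ledge takes at most 3 across and each return brings at least 1 back, so after t trips out (and t−1 returns) at most 3t − (t−1) of the 8 are across; that first reaches 8 at t = 4, so at least 7 crossings are needed.
The safety rule pushes this higher. Following every safe sequence of crossings, the most of the 8 that can be at the east ledge as the rope basket arrives there on crossing 7 is 7 — never all 8.
So no plan with fewer than 9 crossings exists, and this one achieves 9:
1. engineer D and reactor-core D cross → the east ledge.
2. engineer D crosses ← the west ledge.
3. engineer B, engineer D, and reactor-core B cross → the east ledge.
4. engineer D and reactor-core D cross ← the west ledge.
5. engineer A, engineer C, and engineer D cross → the east ledge.
6. reactor-core B crosses ← the west ledge.
7. reactor-core B and reactor-core D cross → the east ledge.
8. reactor-core D crosses ← the west ledge.
9. reactor-core A, reactor-core C, and reactor-core D cross → the east ledge.

9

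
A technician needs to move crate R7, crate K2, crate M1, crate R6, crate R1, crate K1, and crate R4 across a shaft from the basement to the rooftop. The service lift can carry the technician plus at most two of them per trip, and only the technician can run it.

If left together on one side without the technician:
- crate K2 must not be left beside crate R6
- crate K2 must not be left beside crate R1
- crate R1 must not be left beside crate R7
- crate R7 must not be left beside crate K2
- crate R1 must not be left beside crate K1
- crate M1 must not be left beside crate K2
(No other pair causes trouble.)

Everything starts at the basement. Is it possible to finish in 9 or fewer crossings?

Counting alone: the technician can take at most 2 across per trip to the rooftop, so moving all 7 needs at least 4 loaded trips out, with a return between consecutive ones — at least 7 crossings.
The safety rule pushes this higher. Following every safe sequence of crossings, the most of the 7 that can be at the rooftop as the service lift arrives there on crossings 7, 9 is 5, 6 respectively — never all 7.
So the move cannot be finished within 9 crossings. (The shortest complete plan takes 11:)
1. Technician goes to the rooftop with crate K2 and crate R1.  [the basement: crate K1, crate M1, crate R4, crate R6, crate R7 | the rooftop: crate K2, crate R1]
2. Technician goes back to the basement with crate K2.  [the basement: crate K1, crate K2, crate M1, crate R4, crate R6, crate R7 | the rooftop: crate R1]
3. Technician goes to the rooftop with crate K2 and crate M1.  [the basement: crate K1, crate R4, crate R6, crate R7 | the rooftop: crate K2, crate M1, crate R1]
4. Technician goes back to the basement with crate K2.  [the basement: crate K1, crate K2, crate R4, crate R6, crate R7 | the rooftop: crate M1, crate R1]
5. Technician goes to the rooftop with crate R6 and crate R7.  [the basement: crate K1, crate K2, crate R4 | the rooftop: crate M1, crate R1, crate R6, crate R7]
6. Technician goes back to the basement with crate R7.  [the basement: crate K1, crate K2, crate R4, crate R7 | the rooftop: crate M1, crate R1, crate R6]
7. Technician goes to the rooftop with crate K1 and crate R7.  [the basement: crate K2, crate R4 | the rooftop: crate K1, crate M1, crate R1, crate R6, crate R7]
8. Technician goes back to the basement with crate R1.  [the basement: crate K2, crate R1, crate R4 | the rooftop: crate K1, crate M1, crate R6, crate R7]
9. Technician goes to the rooftop with crate K2 and crate R4.  [the basement: crate R1 | the rooftop: crate K1, crate K2, crate M1, crate R4, crate R6, crate R7]
10. Technician goes back to the basement with crate K2.  [the basement: crate K2, crate R1 | the rooftop: crate K1, crate M1, crate R4, crate R6, crate R7]
11. Technician goes to the rooftop with crate K2 and crate R1.  [the basement: — | the rooftop: crate K1, crate K2, crate M1, crate R1, crate R4, crate R6, crate R7]

No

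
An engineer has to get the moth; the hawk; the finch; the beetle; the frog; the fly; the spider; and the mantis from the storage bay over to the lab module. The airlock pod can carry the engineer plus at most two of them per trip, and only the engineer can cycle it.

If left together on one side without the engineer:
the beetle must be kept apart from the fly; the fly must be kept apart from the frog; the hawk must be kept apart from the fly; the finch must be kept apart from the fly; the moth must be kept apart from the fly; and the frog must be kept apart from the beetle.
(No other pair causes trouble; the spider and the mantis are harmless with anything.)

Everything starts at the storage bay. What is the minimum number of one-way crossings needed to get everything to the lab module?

Counting alone: the engineer can take at most 2 across per trip to the lab module, so moving all 8 needs at least 4 loaded trips out, with a return between consecutive ones — at least 7 crossings.
The safety rule pushes this higher. Following every safe sequence of crossings, the most of the 8 that can be at the lab module as the airlock pod arrives there on crossings 7, 9, 11 is 5, 6, 7 respectively — never all 8.
So no plan with fewer than 13 crossings exists, and this one achieves 13:
1. Engineer goes to the lab module with the beetle and the fly.
2. Engineer goes back to the storage bay with the beetle.
3. Engineer goes to the lab module with the beetle and the moth.
4. Engineer goes back to the storage bay with the fly.
5. Engineer goes to the lab module with the fly and the hawk.
6. Engineer goes back to the storage bay with the fly.
7. Engineer goes to the lab module with the finch and the frog.
8. Engineer goes back to the storage bay with the beetle.
9. Engineer goes to the lab module with the beetle and the spider.
10. Engineer goes back to the storage bay with the beetle.
11. Engineer goes to the lab module with the beetle and the mantis.
12. Engineer goes back to the storage bay with the beetle.
13. Engineer goes to the lab module with the beetle and the fly.

13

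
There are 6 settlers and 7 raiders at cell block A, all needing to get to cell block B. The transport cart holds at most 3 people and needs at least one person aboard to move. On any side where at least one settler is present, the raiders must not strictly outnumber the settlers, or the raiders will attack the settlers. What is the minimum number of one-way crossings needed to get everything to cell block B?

impossible

The raiders already outnumber the settlers at cell block A before anyone moves, so the starting position itself is disallowed.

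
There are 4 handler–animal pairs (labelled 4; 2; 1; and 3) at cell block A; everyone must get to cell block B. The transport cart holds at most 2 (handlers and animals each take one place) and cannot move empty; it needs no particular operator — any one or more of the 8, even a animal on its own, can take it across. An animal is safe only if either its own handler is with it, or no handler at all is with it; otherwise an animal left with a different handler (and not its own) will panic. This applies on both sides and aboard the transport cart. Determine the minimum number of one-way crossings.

impossible

Following every safe sequence of crossings from the start, the most of the 8 that can be at cell block B as the transport cart arrives there on crossings 1, 3, 5 is 2, 3, 4 respectively; the best ever achieved is 4 of 8.
From crossing 7 on, no configuration arises that was not already reachable earlier: only 44 distinct safe configurations (who is on which side, and where the transport cart is) can ever be reached, none of them has everyone across, and every continuation just revisits them. So no valid plan exists.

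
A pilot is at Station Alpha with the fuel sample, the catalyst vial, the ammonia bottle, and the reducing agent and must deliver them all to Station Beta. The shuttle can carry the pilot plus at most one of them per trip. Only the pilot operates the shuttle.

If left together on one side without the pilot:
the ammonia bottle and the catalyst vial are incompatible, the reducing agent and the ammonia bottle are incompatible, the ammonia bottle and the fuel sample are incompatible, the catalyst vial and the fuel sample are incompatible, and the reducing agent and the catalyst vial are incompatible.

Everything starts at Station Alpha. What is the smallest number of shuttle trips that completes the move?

impossible

Whatever the first load, the items left behind include a forbidden pair without the pilot. No opening move is safe, so no plan exists.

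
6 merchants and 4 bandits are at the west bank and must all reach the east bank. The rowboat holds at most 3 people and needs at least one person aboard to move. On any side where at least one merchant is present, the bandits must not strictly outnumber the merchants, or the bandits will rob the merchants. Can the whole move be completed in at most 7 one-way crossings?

No

Counting alone: each trip to the east bank takes at most 3 across and each return brings at least 1 back, so after t trips out (and t−1 returns) at most 3t − (t−1) of the 10 are across; that first reaches 10 at t = 5, so at least 9 crossings are needed.
Since 7 < 9, 7 crossings cannot be enough. (The shortest complete plan in fact takes 9:)
1. 2 bandits → the east bank.  (the west bank: 6M 2B; the east bank: 0M 2B)
2. 1 bandit ← the west bank.  (the west bank: 6M 3B; the east bank: 0M 1B)
3. 3 bandits → the east bank.  (the west bank: 6M 0B; the east bank: 0M 4B)
4. 1 bandit ← the west bank.  (the west bank: 6M 1B; the east bank: 0M 3B)
5. 3 merchants → the east bank.  (the west bank: 3M 1B; the east bank: 3M 3B)
6. 1 bandit ← the west bank.  (the west bank: 3M 2B; the east bank: 3M 2B)
7. 1 merchant and 2 bandits → the east bank.  (the west bank: 2M 0B; the east bank: 4M 4B)
8. 1 bandit ← the west bank.  (the west bank: 2M 1B; the east bank: 4M 3B)
9. 2 merchants and 1 bandit → the east bank.  (the west bank: 0M 0B; the east bank: 6M 4B)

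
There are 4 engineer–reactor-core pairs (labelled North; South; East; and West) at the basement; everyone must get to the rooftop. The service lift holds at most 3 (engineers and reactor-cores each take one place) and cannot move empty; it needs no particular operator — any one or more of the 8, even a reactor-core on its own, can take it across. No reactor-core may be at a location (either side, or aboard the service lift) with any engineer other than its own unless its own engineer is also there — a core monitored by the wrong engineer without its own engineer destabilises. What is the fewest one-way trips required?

9

Counting alone: each trip to the rooftop takes at most 3 across and each return brings at least 1 back, so after t trips out (and t−1 returns) at most 3t − (t−1) of the 8 are across; that first reaches 8 at t = 4, so at least 7 crossings are needed.
The safety rule pushes this higher. Following every safe sequence of crossings, the most of the 8 that can be at the rooftop as the service lift arrives there on crossing 7 is 7 — never all 8.
So no plan with fewer than 9 crossings exists, and this one achieves 9:
1. engineer North and reactor-core North cross → the rooftop.
2. engineer North crosses ← the basement.
3. engineer North, engineer South, and reactor-core South cross → the rooftop.
4. engineer North and reactor-core North cross ← the basement.
5. engineer East, engineer North, and engineer West cross → the rooftop.
6. reactor-core South crosses ← the basement.
7. reactor-core North and reactor-core South cross → the rooftop.
8. reactor-core North crosses ← the basement.
9. reactor-core East, reactor-core North, and reactor-core West cross → the rooftop.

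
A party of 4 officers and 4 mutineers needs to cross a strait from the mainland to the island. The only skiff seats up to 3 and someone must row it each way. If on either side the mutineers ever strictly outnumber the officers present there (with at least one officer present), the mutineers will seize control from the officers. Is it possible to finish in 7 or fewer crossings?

No

Counting alone: each trip to the island takes at most 3 across and each return brings at least 1 back, so after t trips out (and t−1 returns) at most 3t − (t−1) of the 8 are across; that first reaches 8 at t = 4, so at least 7 crossings are needed.
The safety rule pushes this higher. Following every safe sequence of crossings, the most of the 8 that can be at the island as the skiff arrives there on crossing 7 is 7 — never all 8.
So the move cannot be finished within 7 crossings. (The shortest complete plan takes 9:)
1. 2 mutineers → the island.  (the mainland: 4O 2M; the island: 0O 2M)
2. 1 mutineer ← the mainland.  (the mainland: 4O 3M; the island: 0O 1M)
3. 3 mutineers → the island.  (the mainland: 4O 0M; the island: 0O 4M)
4. 1 mutineer ← the mainland.  (the mainland: 4O 1M; the island: 0O 3M)
5. 3 officers → the island.  (the mainland: 1O 1M; the island: 3O 3M)
6. 1 officer and 1 mutineer ← the mainland.  (the mainland: 2O 2M; the island: 2O 2M)
7. 2 officers → the island.  (the mainland: 0O 2M; the island: 4O 2M)
8. 1 mutineer ← the mainland.  (the mainland: 0O 3M; the island: 4O 1M)
9. 3 mutineers → the island.  (the mainland: 0O 0M; the island: 4O 4M)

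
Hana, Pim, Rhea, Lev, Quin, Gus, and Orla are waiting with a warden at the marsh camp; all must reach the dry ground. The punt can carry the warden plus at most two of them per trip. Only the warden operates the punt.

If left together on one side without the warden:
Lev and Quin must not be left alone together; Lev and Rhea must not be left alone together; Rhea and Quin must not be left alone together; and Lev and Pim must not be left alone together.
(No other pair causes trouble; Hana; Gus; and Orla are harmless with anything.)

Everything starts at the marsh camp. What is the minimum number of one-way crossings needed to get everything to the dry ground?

11

Counting alone: the warden can take at most 2 across per trip to the dry ground, so moving all 7 needs at least 4 loaded trips out, with a return between consecutive ones — at least 7 crossings.
The safety rule pushes this higher. Following every safe sequence of crossings, the most of the 7 that can be at the dry ground as the punt arrives there on crossings 7, 9 is 5, 6 respectively — never all 7.
So no plan with fewer than 11 crossings exists, and this one achieves 11:
1. Warden goes to the dry ground with Lev and Rhea.  [the marsh camp: Gus, Hana, Orla, Pim, Quin | the dry ground: Lev, Rhea]
2. Warden goes back to the marsh camp with Rhea.  [the marsh camp: Gus, Hana, Orla, Pim, Quin, Rhea | the dry ground: Lev]
3. Warden goes to the dry ground with Hana and Rhea.  [the marsh camp: Gus, Orla, Pim, Quin | the dry ground: Hana, Lev, Rhea]
4. Warden goes back to the marsh camp with Rhea.  [the marsh camp: Gus, Orla, Pim, Quin, Rhea | the dry ground: Hana, Lev]
5. Warden goes to the dry ground with Pim and Rhea.  [the marsh camp: Gus, Orla, Quin | the dry ground: Hana, Lev, Pim, Rhea]
6. Warden goes back to the marsh camp with Lev.  [the marsh camp: Gus, Lev, Orla, Quin | the dry ground: Hana, Pim, Rhea]
7. Warden goes to the dry ground with Gus and Lev.  [the marsh camp: Orla, Quin | the dry ground: Gus, Hana, Lev, Pim, Rhea]
8. Warden goes back to the marsh camp with Lev.  [the marsh camp: Lev, Orla, Quin | the dry ground: Gus, Hana, Pim, Rhea]
9. Warden goes to the dry ground with Lev and Orla.  [the marsh camp: Quin | the dry ground: Gus, Hana, Lev, Orla, Pim, Rhea]
10. Warden goes back to the marsh camp with Lev.  [the marsh camp: Lev, Quin | the dry ground: Gus, Hana, Orla, Pim, Rhea]
11. Warden goes to the dry ground with Lev and Quin.  [the marsh camp: — | the dry ground: Gus, Hana, Lev, Orla, Pim, Quin, Rhea]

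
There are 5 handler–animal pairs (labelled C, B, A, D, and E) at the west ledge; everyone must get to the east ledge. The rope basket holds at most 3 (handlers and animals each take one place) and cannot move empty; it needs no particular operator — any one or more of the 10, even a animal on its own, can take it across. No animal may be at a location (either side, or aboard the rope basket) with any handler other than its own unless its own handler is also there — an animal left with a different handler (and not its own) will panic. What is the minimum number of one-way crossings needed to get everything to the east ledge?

11

Counting alone: each trip to the east ledge takes at most 3 across and each return brings at least 1 back, so after t trips out (and t−1 returns) at most 3t − (t−1) of the 10 are across; that first reaches 10 at t = 5, so at least 9 crossings are needed.
The safety rule pushes this higher. Following every safe sequence of crossings, the most of the 10 that can be at the east ledge as the rope basket arrives there on crossing 9 is 9 — never all 10.
So no plan with fewer than 11 crossings exists, and this one achieves 11:
1. animal C and handler C cross → the east ledge.
2. handler C crosses ← the west ledge.
3. animal A, animal B, and animal D cross → the east ledge.
4. animal C crosses ← the west ledge.
5. handler A, handler B, and handler D cross → the east ledge.
6. animal B and handler B cross ← the west ledge.
7. handler B, handler C, and handler E cross → the east ledge.
8. animal A crosses ← the west ledge.
9. animal B and animal C cross → the east ledge.
10. animal C crosses ← the west ledge.
11. animal A, animal C, and animal E cross → the east ledge.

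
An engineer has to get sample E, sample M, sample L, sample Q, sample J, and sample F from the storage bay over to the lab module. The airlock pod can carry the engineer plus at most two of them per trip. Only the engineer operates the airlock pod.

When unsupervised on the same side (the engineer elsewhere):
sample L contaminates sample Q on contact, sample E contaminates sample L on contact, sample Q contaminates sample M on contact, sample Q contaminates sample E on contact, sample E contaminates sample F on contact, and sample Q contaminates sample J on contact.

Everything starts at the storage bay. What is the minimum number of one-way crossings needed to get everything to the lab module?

9

Counting alone: the engineer can take at most 2 across per trip to the lab module, so moving all 6 needs at least 3 loaded trips out, with a return between consecutive ones — at least 5 crossings.
The safety rule pushes this higher. Following every safe sequence of crossings, the most of the 6 that can be at the lab module as the airlock pod arrives there on crossings 5, 7 is 4, 5 respectively — never all 6.
So no plan with fewer than 9 crossings exists, and this one achieves 9:
1. Engineer goes to the lab module with sample E and sample Q.  [the storage bay: sample F, sample J, sample L, sample M | the lab module: sample E, sample Q]
2. Engineer goes back to the storage bay with sample E.  [the storage bay: sample E, sample F, sample J, sample L, sample M | the lab module: sample Q]
3. Engineer goes to the lab module with sample E and sample M.  [the storage bay: sample F, sample J, sample L | the lab module: sample E, sample M, sample Q]
4. Engineer goes back to the storage bay with sample Q.  [the storage bay: sample F, sample J, sample L, sample Q | the lab module: sample E, sample M]
5. Engineer goes to the lab module with sample J and sample L.  [the storage bay: sample F, sample Q | the lab module: sample E, sample J, sample L, sample M]
6. Engineer goes back to the storage bay with sample E.  [the storage bay: sample E, sample F, sample Q | the lab module: sample J, sample L, sample M]
7. Engineer goes to the lab module with sample E and sample F.  [the storage bay: sample Q | the lab module: sample E, sample F, sample J, sample L, sample M]
8. Engineer goes back to the storage bay with sample E.  [the storage bay: sample E, sample Q | the lab module: sample F, sample J, sample L, sample M]
9. Engineer goes to the lab module with sample E and sample Q.  [the storage bay: — | the lab module: sample E, sample F, sample J, sample L, sample M, sample Q]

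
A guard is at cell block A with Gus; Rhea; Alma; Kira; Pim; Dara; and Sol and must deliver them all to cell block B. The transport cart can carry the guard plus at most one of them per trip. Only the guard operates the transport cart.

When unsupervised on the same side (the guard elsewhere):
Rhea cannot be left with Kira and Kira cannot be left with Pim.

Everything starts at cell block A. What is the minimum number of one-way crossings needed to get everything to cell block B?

15

Counting alone: the guard can take at most 1 across per trip to cell block B, so moving all 7 needs at least 7 loaded trips out, with a return between consecutive ones — at least 13 crossings.
The safety rule pushes this higher. Following every safe sequence of crossings, the most of the 7 that can be at cell block B as the transport cart arrives there on crossing 13 is 6 — never all 7.
So no plan with fewer than 15 crossings exists, and this one achieves 15:
1. Guard goes to cell block B with Kira.
2. Guard goes back to cell block A alone.
3. Guard goes to cell block B with Gus.
4. Guard goes back to cell block A alone.
5. Guard goes to cell block B with Rhea.
6. Guard goes back to cell block A with Kira.
7. Guard goes to cell block B with Pim.
8. Guard goes back to cell block A alone.
9. Guard goes to cell block B with Alma.
10. Guard goes back to cell block A alone.
11. Guard goes to cell block B with Dara.
12. Guard goes back to cell block A alone.
13. Guard goes to cell block B with Sol.
14. Guard goes back to cell block A alone.
15. Guard goes to cell block B with Kira.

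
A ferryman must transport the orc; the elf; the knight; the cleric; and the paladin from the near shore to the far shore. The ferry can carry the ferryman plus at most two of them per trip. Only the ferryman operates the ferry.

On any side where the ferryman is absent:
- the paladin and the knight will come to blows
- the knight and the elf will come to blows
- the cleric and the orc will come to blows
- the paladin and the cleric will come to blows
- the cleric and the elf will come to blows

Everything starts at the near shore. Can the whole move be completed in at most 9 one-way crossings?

Yes — this plan uses 7 crossings (≤ 9):
1. Ferryman goes to the far shore with the cleric and the knight.
2. Ferryman goes back to the near shore alone.
3. Ferryman goes to the far shore with the orc.
4. Ferryman goes back to the near shore with the cleric.
5. Ferryman goes to the far shore with the elf and the paladin.
6. Ferryman goes back to the near shore with the knight.
7. Ferryman goes to the far shore with the cleric and the knight.

Yes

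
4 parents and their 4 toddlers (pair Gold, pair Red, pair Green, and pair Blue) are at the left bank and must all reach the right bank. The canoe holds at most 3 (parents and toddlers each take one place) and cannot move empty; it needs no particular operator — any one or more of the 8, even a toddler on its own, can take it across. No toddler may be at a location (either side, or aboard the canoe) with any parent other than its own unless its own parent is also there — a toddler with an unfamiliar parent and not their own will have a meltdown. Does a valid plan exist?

Yes

1. parent Gold and toddler Gold cross → the right bank.
2. parent Gold crosses ← the left bank.
3. parent Gold, parent Red, and toddler Red cross → the right bank.
4. parent Gold and toddler Gold cross ← the left bank.
5. parent Blue, parent Gold, and parent Green cross → the right bank.
6. toddler Red crosses ← the left bank.
7. toddler Gold and toddler Red cross → the right bank.
8. toddler Gold crosses ← the left bank.
9. toddler Blue, toddler Gold, and toddler Green cross → the right bank.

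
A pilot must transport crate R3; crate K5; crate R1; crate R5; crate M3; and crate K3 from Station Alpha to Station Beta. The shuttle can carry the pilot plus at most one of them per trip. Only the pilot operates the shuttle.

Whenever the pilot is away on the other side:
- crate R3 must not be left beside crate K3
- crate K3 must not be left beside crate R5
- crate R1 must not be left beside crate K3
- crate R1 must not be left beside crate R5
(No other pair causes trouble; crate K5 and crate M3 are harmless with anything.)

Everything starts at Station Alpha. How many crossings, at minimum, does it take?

impossible

Whatever the first load, the items left behind include a forbidden pair without the pilot. No opening move is safe, so no plan exists.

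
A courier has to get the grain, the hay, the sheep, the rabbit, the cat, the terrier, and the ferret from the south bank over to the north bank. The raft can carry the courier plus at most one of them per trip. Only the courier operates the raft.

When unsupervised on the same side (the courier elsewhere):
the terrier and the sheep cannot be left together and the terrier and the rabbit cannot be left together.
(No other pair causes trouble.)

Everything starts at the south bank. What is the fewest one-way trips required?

15

Counting alone: the courier can take at most 1 across per trip to the north bank, so moving all 7 needs at least 7 loaded trips out, with a return between consecutive ones — at least 13 crossings.
The safety rule pushes this higher. Following every safe sequence of crossings, the most of the 7 that can be at the north bank as the raft arrives there on crossing 13 is 6 — never all 7.
So no plan with fewer than 15 crossings exists, and this one achieves 15:
1. Courier goes to the north bank with the terrier.  [the south bank: the cat, the ferret, the grain, the hay, the rabbit, the sheep | the north bank: the terrier]
2. Courier goes back to the south bank alone.  [the south bank: the cat, the ferret, the grain, the hay, the rabbit, the sheep | the north bank: the terrier]
3. Courier goes to the north bank with the grain.  [the south bank: the cat, the ferret, the hay, the rabbit, the sheep | the north bank: the grain, the terrier]
4. Courier goes back to the south bank alone.  [the south bank: the cat, the ferret, the hay, the rabbit, the sheep | the north bank: the grain, the terrier]
5. Courier goes to the north bank with the hay.  [the south bank: the cat, the ferret, the rabbit, the sheep | the north bank: the grain, the hay, the terrier]
6. Courier goes back to the south bank alone.  [the south bank: the cat, the ferret, the rabbit, the sheep | the north bank: the grain, the hay, the terrier]
7. Courier goes to the north bank with the sheep.  [the south bank: the cat, the ferret, the rabbit | the north bank: the grain, the hay, the sheep, the terrier]
8. Courier goes back to the south bank with the terrier.  [the south bank: the cat, the ferret, the rabbit, the terrier | the north bank: the grain, the hay, the sheep]
9. Courier goes to the north bank with the rabbit.  [the south bank: the cat, the ferret, the terrier | the north bank: the grain, the hay, the rabbit, the sheep]
10. Courier goes back to the south bank alone.  [the south bank: the cat, the ferret, the terrier | the north bank: the grain, the hay, the rabbit, the sheep]
11. Courier goes to the north bank with the cat.  [the south bank: the ferret, the terrier | the north bank: the cat, the grain, the hay, the rabbit, the sheep]
12. Courier goes back to the south bank alone.  [the south bank: the ferret, the terrier | the north bank: the cat, the grain, the hay, the rabbit, the sheep]
13. Courier goes to the north bank with the ferret.  [the south bank: the terrier | the north bank: the cat, the ferret, the grain, the hay, the rabbit, the sheep]
14. Courier goes back to the south bank alone.  [the south bank: the terrier | the north bank: the cat, the ferret, the grain, the hay, the rabbit, the sheep]
15. Courier goes to the north bank with the terrier.  [the south bank: — | the north bank: the cat, the ferret, the grain, the hay, the rabbit, the sheep, the terrier]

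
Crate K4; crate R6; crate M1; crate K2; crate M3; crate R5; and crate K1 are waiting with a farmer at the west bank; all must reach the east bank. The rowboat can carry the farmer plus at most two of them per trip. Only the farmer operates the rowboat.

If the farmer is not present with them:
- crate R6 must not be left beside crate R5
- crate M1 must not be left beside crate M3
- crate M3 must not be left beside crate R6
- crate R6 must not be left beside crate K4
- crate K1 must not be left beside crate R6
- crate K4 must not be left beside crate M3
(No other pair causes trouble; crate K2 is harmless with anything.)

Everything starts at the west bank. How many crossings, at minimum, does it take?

11

Counting alone: the farmer can take at most 2 across per trip to the east bank, so moving all 7 needs at least 4 loaded trips out, with a return between consecutive ones — at least 7 crossings.
The safety rule pushes this higher. Following every safe sequence of crossings, the most of the 7 that can be at the east bank as the rowboat arrives there on crossings 7, 9 is 5, 6 respectively — never all 7.
So no plan with fewer than 11 crossings exists, and this one achieves 11:
1. Farmer goes to the east bank with crate M3 and crate R6.
2. Farmer goes back to the west bank with crate R6.
3. Farmer goes to the east bank with crate M1 and crate R6.
4. Farmer goes back to the west bank with crate M3.
5. Farmer goes to the east bank with crate K2 and crate K4.
6. Farmer goes back to the west bank with crate K4.
7. Farmer goes to the east bank with crate K4 and crate R5.
8. Farmer goes back to the west bank with crate R6.
9. Farmer goes to the east bank with crate K1 and crate R6.
10. Farmer goes back to the west bank with crate R6.
11. Farmer goes to the east bank with crate M3 and crate R6.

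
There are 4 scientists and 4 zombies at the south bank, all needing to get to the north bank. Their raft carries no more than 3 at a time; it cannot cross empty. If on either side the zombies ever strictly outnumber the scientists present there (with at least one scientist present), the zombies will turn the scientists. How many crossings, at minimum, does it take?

Counting alone: each trip to the north bank takes at most 3 across and each return brings at least 1 back, so after t trips out (and t−1 returns) at most 3t − (t−1) of the 8 are across; that first reaches 8 at t = 4, so at least 7 crossings are needed.
The safety rule pushes this higher. Following every safe sequence of crossings, the most of the 8 that can be at the north bank as the raft arrives there on crossing 7 is 7 — never all 8.
So no plan with fewer than 9 crossings exists, and this one achieves 9:
1. 2 zombies → the north bank.  (the south bank: 4S 2Z; the north bank: 0S 2Z)
2. 1 zombie ← the south bank.  (the south bank: 4S 3Z; the north bank: 0S 1Z)
3. 3 zombies → the north bank.  (the south bank: 4S 0Z; the north bank: 0S 4Z)
4. 1 zombie ← the south bank.  (the south bank: 4S 1Z; the north bank: 0S 3Z)
5. 3 scientists → the north bank.  (the south bank: 1S 1Z; the north bank: 3S 3Z)
6. 1 scientist and 1 zombie ← the south bank.  (the south bank: 2S 2Z; the north bank: 2S 2Z)
7. 2 scientists → the north bank.  (the south bank: 0S 2Z; the north bank: 4S 2Z)
8. 1 zombie ← the south bank.  (the south bank: 0S 3Z; the north bank: 4S 1Z)
9. 3 zombies → the north bank.  (the south bank: 0S 0Z; the north bank: 4S 4Z)

9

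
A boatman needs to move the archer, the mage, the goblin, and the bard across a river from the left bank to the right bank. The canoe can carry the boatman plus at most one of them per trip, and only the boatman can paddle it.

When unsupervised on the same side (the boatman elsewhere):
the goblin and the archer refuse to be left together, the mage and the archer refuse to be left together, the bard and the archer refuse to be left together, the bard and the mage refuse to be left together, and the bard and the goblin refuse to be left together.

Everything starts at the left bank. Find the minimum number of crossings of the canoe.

Whatever the first load, the items left behind include a forbidden pair without the boatman. No opening move is safe, so no plan exists.

impossible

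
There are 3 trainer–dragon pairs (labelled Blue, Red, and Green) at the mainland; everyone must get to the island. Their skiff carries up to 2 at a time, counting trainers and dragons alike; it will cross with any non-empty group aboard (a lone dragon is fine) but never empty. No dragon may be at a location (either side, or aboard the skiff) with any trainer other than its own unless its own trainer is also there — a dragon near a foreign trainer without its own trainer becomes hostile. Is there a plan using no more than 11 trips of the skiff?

Yes — this plan uses 11 crossings (≤ 11):
1. dragon Blue and trainer Blue cross → the island.
2. trainer Blue crosses ← the mainland.
3. dragon Green and dragon Red cross → the island.
4. dragon Blue crosses ← the mainland.
5. trainer Green and trainer Red cross → the island.
6. dragon Red and trainer Red cross ← the mainland.
7. trainer Blue and trainer Red cross → the island.
8. dragon Green crosses ← the mainland.
9. dragon Blue and dragon Red cross → the island.
10. trainer Green crosses ← the mainland.
11. dragon Green and trainer Green cross → the island.

Yes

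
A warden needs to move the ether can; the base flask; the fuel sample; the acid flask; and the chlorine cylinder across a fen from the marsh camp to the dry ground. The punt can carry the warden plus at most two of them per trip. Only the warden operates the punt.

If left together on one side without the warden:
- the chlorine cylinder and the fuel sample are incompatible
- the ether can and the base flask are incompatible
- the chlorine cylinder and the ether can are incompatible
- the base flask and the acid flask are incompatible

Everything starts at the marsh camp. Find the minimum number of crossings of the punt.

Counting alone: the warden can take at most 2 across per trip to the dry ground, so moving all 5 needs at least 3 loaded trips out, with a return between consecutive ones — at least 5 crossings.
The safety rule pushes this higher. Following every safe sequence of crossings, the most of the 5 that can be at the dry ground as the punt arrives there on crossing 5 is 4 — never all 5.
So no plan with fewer than 7 crossings exists, and this one achieves 7:
1. Warden goes to the dry ground with the base flask and the chlorine cylinder.  [the marsh camp: the acid flask, the ether can, the fuel sample | the dry ground: the base flask, the chlorine cylinder]
2. Warden goes back to the marsh camp alone.  [the marsh camp: the acid flask, the ether can, the fuel sample | the dry ground: the base flask, the chlorine cylinder]
3. Warden goes to the dry ground with the ether can.  [the marsh camp: the acid flask, the fuel sample | the dry ground: the base flask, the chlorine cylinder, the ether can]
4. Warden goes back to the marsh camp with the base flask and the chlorine cylinder.  [the marsh camp: the acid flask, the base flask, the chlorine cylinder, the fuel sample | the dry ground: the ether can]
5. Warden goes to the dry ground with the acid flask and the fuel sample.  [the marsh camp: the base flask, the chlorine cylinder | the dry ground: the acid flask, the ether can, the fuel sample]
6. Warden goes back to the marsh camp alone.  [the marsh camp: the base flask, the chlorine cylinder | the dry ground: the acid flask, the ether can, the fuel sample]
7. Warden goes to the dry ground with the base flask and the chlorine cylinder.  [the marsh camp: — | the dry ground: the acid flask, the base flask, the chlorine cylinder, the ether can, the fuel sample]

7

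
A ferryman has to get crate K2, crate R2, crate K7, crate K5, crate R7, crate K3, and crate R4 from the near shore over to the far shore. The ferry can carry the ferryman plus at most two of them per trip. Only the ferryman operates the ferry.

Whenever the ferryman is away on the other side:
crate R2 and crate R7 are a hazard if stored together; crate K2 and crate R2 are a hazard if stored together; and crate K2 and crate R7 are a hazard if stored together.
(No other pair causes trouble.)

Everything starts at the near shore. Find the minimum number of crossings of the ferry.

11

Counting alone: the ferryman can take at most 2 across per trip to the far shore, so moving all 7 needs at least 4 loaded trips out, with a return between consecutive ones — at least 7 crossings.
The safety rule pushes this higher. Following every safe sequence of crossings, the most of the 7 that can be at the far shore as the ferry arrives there on crossings 7, 9 is 5, 6 respectively — never all 7.
So no plan with fewer than 11 crossings exists, and this one achieves 11:
1. Ferryman goes to the far shore with crate K2 and crate R2.  [the near shore: crate K3, crate K5, crate K7, crate R4, crate R7 | the far shore: crate K2, crate R2]
2. Ferryman goes back to the near shore with crate K2.  [the near shore: crate K2, crate K3, crate K5, crate K7, crate R4, crate R7 | the far shore: crate R2]
3. Ferryman goes to the far shore with crate K2 and crate K7.  [the near shore: crate K3, crate K5, crate R4, crate R7 | the far shore: crate K2, crate K7, crate R2]
4. Ferryman goes back to the near shore with crate K2.  [the near shore: crate K2, crate K3, crate K5, crate R4, crate R7 | the far shore: crate K7, crate R2]
5. Ferryman goes to the far shore with crate K2 and crate K5.  [the near shore: crate K3, crate R4, crate R7 | the far shore: crate K2, crate K5, crate K7, crate R2]
6. Ferryman goes back to the near shore with crate K2.  [the near shore: crate K2, crate K3, crate R4, crate R7 | the far shore: crate K5, crate K7, crate R2]
7. Ferryman goes to the far shore with crate K2 and crate K3.  [the near shore: crate R4, crate R7 | the far shore: crate K2, crate K3, crate K5, crate K7, crate R2]
8. Ferryman goes back to the near shore with crate K2.  [the near shore: crate K2, crate R4, crate R7 | the far shore: crate K3, crate K5, crate K7, crate R2]
9. Ferryman goes to the far shore with crate K2 and crate R4.  [the near shore: crate R7 | the far shore: crate K2, crate K3, crate K5, crate K7, crate R2, crate R4]
10. Ferryman goes back to the near shore with crate K2.  [the near shore: crate K2, crate R7 | the far shore: crate K3, crate K5, crate K7, crate R2, crate R4]
11. Ferryman goes to the far shore with crate K2 and crate R7.  [the near shore: — | the far shore: crate K2, crate K3, crate K5, crate K7, crate R2, crate R4, crate R7]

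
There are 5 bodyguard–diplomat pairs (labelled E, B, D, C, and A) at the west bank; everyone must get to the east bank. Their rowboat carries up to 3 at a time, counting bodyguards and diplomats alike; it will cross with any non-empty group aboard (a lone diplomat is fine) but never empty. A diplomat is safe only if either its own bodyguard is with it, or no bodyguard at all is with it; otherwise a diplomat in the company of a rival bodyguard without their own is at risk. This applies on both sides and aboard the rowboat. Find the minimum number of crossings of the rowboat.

Counting alone: each trip to the east bank takes at most 3 across and each return brings at least 1 back, so after t trips out (and t−1 returns) at most 3t − (t−1) of the 10 are across; that first reaches 10 at t = 5, so at least 9 crossings are needed.
The safety rule pushes this higher. Following every safe sequence of crossings, the most of the 10 that can be at the east bank as the rowboat arrives there on crossing 9 is 9 — never all 10.
So no plan with fewer than 11 crossings exists, and this one achieves 11:
1. bodyguard E and diplomat E cross → the east bank.
2. bodyguard E crosses ← the west bank.
3. diplomat B, diplomat C, and diplomat D cross → the east bank.
4. diplomat E crosses ← the west bank.
5. bodyguard B, bodyguard C, and bodyguard D cross → the east bank.
6. bodyguard B and diplomat B cross ← the west bank.
7. bodyguard A, bodyguard B, and bodyguard E cross → the east bank.
8. diplomat D crosses ← the west bank.
9. diplomat B and diplomat E cross → the east bank.
10. diplomat E crosses ← the west bank.
11. diplomat A, diplomat D, and diplomat E cross → the east bank.

11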